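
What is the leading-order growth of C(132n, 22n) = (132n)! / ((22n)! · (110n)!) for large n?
C(132n, 22n) ~ (46656/3125)^(22n) · sqrt(3/(5π·22n))

Write N = 22n. Apply Stirling to each factorial:
  (6N)! ~ sqrt(2π·6N) · (6N/e)^(6N),
  N! ~ sqrt(2π N) · (N/e)^N,
  (5N)! ~ sqrt(2π·5N) · (5N/e)^(5N).
The exponential factors combine to (6N)^(6N) / (N^N · (5N)^(5N)) = 6^(6N)/5^(5N) = (6^6/5^5)^N = (46656/3125)^N.
The square-root prefactors combine to sqrt(2π·6N) / (sqrt(2π N)·sqrt(2π·5N)) = sqrt(6 / (2π·5·N)) = sqrt(3/(5π·22n)).
Substituting N = 22n: C(132n, 22n) ~ (46656/3125)^(22n) · sqrt(3/(5π·22n)).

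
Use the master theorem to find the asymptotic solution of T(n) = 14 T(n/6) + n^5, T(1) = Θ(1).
T(n) = Θ(n^5)

log_6 14 ≈ 1.473. f(n) = n^5 dominates n^(log_6 14) since 5 > 1.473, and the regularity condition a·f(n/b) = 14·(n/6)^5 = (14/7776)·n^5 ≤ c·f(n) holds with c = 14/7776 ≈ 0.0018 < 1. So this is Case 3: T(n) = Θ(f(n)) = Θ(n^5).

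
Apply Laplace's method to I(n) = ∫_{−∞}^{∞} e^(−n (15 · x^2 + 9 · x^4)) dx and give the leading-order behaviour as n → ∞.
I(n) ~ sqrt(π/(15n))

φ(x) = 15 · x^2 + 9 · x^4 has its unique global minimum at x* = 0 (since φ'(x) = 30x + 36x^3 = 0 only at x = 0 for real x with both coefficients positive, and φ → ∞ as |x| → ∞). At x* = 0, φ(0) = 0 and φ''(0) = 30. Laplace's method then gives
  I(n) ~ sqrt(2π / (n · φ''(0))) · e^(−n φ(0)) = sqrt(2π / (30n)) = sqrt(π/(15n)).
The 9 · x^4 term contributes only at subleading order (an O(1/n) relative correction).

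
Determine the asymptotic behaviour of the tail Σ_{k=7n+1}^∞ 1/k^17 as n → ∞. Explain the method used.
Σ_{k>7n} 1/k^17 ~ 1/(16 · (7n)^16)

Compare to the integral: ∫_{7n}^∞ x^(−17) dx = [−x^(−16)/16]_{7n}^∞ = 1/((17−1)·(7n)^16). Euler-Maclaurin then gives
  Σ_{k>7n} 1/k^17 = ∫_{7n}^∞ dx/x^17 − 1/(2·(7n)^17) + O(1/(7n)^18).
(Equivalently this is ζ(17) − Σ_{k≤7n} 1/k^17.)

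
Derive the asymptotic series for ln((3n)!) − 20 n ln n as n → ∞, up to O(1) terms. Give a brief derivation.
ln((3n)!) − 20 n ln n = −17 n ln n + 3(ln 3 − 1) n + (1/2) ln(2π·3n) + O(1/n)

Stirling: ln((3n)!) = 3n ln(3n) − 3n + (1/2) ln(2π·3n) + O(1/n).
Expand 3n ln(3n) = 3n (ln n + ln 3) = 3n ln n + 3n ln 3.
Subtract 20n ln n: leading term is (3 − 20) n ln n = −17 n ln n. The next term is 3n ln 3 − 3n = 3(ln 3 − 1) n. Then the (1/2) ln(2π·3n) correction.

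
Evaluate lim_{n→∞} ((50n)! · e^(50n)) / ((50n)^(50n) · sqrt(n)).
lim = sqrt(2π·50)

Stirling: (50n)! ~ sqrt(2π·50n) · (50n/e)^(50n). Hence
  (50n)! · e^(50n) / (50n)^(50n) ~ sqrt(2π·50n).
Dividing by sqrt(n): sqrt(2π·50n) / sqrt(n) = sqrt(2π·50) · n^((1−1)/2), so the limit is sqrt(2π·50).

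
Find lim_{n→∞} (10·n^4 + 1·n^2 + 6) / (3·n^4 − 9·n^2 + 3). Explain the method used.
lim = 10/3

For large n the leading n^4 terms dominate both numerator and denominator. Dividing top and bottom by n^4, every other term tends to 0, leaving 10/3.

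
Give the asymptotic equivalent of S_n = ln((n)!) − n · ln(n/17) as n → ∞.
S_n ~ n · (ln 17 − 1) + O(ln n)

Stirling: ln((n)!) = n ln(n) − n + O(ln n).
  S_n = n ln(n) − n − n ln(n/17) + O(ln n)
      = n ln(n) − n ln n + n ln 17 − n + O(ln n)
      = n ln 17 − n + O(ln n)
      = n (ln 17 − 1) + O(ln n).
Numerically ln(17) − 1 ≈ 1.8332.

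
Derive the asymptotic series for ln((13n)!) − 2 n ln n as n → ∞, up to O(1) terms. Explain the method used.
ln((13n)!) − 2 n ln n = 11 n ln n + 13(ln 13 − 1) n + (1/2) ln(2π·13n) + O(1/n)

Stirling: ln((13n)!) = 13n ln(13n) − 13n + (1/2) ln(2π·13n) + O(1/n).
Expand 13n ln(13n) = 13n (ln n + ln 13) = 13n ln n + 13n ln 13.
Subtract 2n ln n: leading term is (13 − 2) n ln n = 11 n ln n. The next term is 13n ln 13 − 13n = 13(ln 13 − 1) n. Then the (1/2) ln(2π·13n) correction.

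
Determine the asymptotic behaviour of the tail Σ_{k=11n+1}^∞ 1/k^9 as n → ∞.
Σ_{k>11n} 1/k^9 ~ 1/(8 · (11n)^8)

Compare to the integral: ∫_{11n}^∞ x^(−9) dx = [−x^(−8)/8]_{11n}^∞ = 1/((9−1)·(11n)^8). Euler-Maclaurin then gives
  Σ_{k>11n} 1/k^9 = ∫_{11n}^∞ dx/x^9 − 1/(2·(11n)^9) + O(1/(11n)^10).
(Equivalently this is ζ(9) − Σ_{k≤11n} 1/k^9.)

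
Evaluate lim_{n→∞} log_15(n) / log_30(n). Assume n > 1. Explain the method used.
lim = ln(30) / ln(15) = log_15(30)

Change of base: log_15(n) = ln n / ln 15 and log_30(n) = ln n / ln 30. The ratio is (ln n / ln 15) · (ln 30 / ln n) = ln 30 / ln 15, a constant independent of n. So the limit is ln 30 / ln 15 = log_15(30).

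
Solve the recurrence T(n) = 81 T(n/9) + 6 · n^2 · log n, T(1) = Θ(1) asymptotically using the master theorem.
T(n) = Θ(n^2 · (log n)^2)

Here log_9 81 = 2 and f(n) = 6 · n^2 · log n = Θ(n^(log_9 81) · (log n)^1). This is the extended Case 2 of the master theorem (f matches the critical exponent up to log factors), giving T(n) = Θ(n^(log_9 81) · (log n)^(1+1)) = Θ(n^2 · (log n)^2).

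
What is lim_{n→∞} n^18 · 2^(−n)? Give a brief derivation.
lim = 0

Exponentials with base > 1 dominate every fixed polynomial: for any fixed c, n^c / 2^n → 0 as n → ∞ (e.g. by the ratio test, or by writing 2^n = e^(n ln 2) and noting e^(n ln 2) / n^c → ∞). Hence n^18 · 2^(−n) = n^18 / 2^n → 0.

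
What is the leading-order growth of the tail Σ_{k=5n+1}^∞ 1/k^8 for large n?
Σ_{k>5n} 1/k^8 ~ 1/(7 · (5n)^7)

Compare to the integral: ∫_{5n}^∞ x^(−8) dx = [−x^(−7)/7]_{5n}^∞ = 1/((8−1)·(5n)^7). Euler-Maclaurin then gives
  Σ_{k>5n} 1/k^8 = ∫_{5n}^∞ dx/x^8 − 1/(2·(5n)^8) + O(1/(5n)^9).
(Equivalently this is ζ(8) − Σ_{k≤5n} 1/k^8.)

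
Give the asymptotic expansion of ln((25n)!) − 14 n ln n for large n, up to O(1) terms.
ln((25n)!) − 14 n ln n = 11 n ln n + 25(ln 25 − 1) n + (1/2) ln(2π·25n) + O(1/n)

Stirling: ln((25n)!) = 25n ln(25n) − 25n + (1/2) ln(2π·25n) + O(1/n).
Expand 25n ln(25n) = 25n (ln n + ln 25) = 25n ln n + 25n ln 25.
Subtract 14n ln n: leading term is (25 − 14) n ln n = 11 n ln n. The next term is 25n ln 25 − 25n = 25(ln 25 − 1) n. Then the (1/2) ln(2π·25n) correction.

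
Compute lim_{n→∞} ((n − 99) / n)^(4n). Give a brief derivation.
lim = e^(−396)

Rewrite as (1 − 99/n)^(4n). By the standard limit (1 + x/n)^n → e^x, we have (1 − 99/n)^n → e^(−99), and raising to the 4th power gives e^(−396).
More precisely, ln[(1 − 99/n)^(4n)] = 4n · ln(1 − 99/n) = 4n · (-99/n + O(1/n^2)) = -396 + O(1/n) → -396.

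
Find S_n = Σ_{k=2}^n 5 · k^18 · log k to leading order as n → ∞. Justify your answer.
S_n ~ 5 · n^19 log n / 19 − 5 · n^19 / 361

By integral comparison, S_n = ∫_1^n 5 · x^18 · log x dx + O(n^18 · log n). For the integral, ∫ x^18 log x dx = n^19 log n / 19 − n^19/361 (integration by parts). Hence S_n ~ 5 · n^19 log n / 19 − 5 · n^19 / 361.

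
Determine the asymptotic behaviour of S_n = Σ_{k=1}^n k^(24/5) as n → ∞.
S_n ~ (5/29) · n^(29/5)

Integral comparison: Σ_{k=1}^n k^(24/5) = ∫_0^n x^(24/5) dx + O(n^(24/5)). The integral is n^(1 + 24/5) / (1 + 24/5) = n^((24+5)/5) / ((24+5)/5) = (5/29) · n^(29/5).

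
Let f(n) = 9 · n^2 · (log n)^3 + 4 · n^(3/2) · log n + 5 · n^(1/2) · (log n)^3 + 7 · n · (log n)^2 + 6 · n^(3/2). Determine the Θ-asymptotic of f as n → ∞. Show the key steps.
f(n) ∈ Θ(n^2 · (log n)^3)

Compare the terms by growth order. For large n, n^a · (log n)^b dominates n^a' · (log n)^b' iff a > a', or (a = a' and b > b'). Ranking the 5 terms shows the dominant one is 9 · n^2 · (log n)^3. Hence f(n) ∈ Θ(n^2 · (log n)^3).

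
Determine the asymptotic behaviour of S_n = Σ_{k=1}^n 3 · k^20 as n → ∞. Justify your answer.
S_n ~ n^21 / 7

By integral comparison (Euler-Maclaurin), Σ_{k=1}^n 3 · k^20 = 3 · ∫_0^n x^20 dx + O(n^20) = 3 · n^21/21 = n^21 / 7 + O(n^20). (Equivalently, Faulhaber's formula gives the same leading term.)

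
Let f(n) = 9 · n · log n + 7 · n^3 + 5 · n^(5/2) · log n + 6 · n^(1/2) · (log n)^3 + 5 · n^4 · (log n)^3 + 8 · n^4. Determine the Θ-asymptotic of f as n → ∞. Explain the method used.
f(n) ∈ Θ(n^4 · (log n)^3)

Compare the terms by growth order. For large n, n^a · (log n)^b dominates n^a' · (log n)^b' iff a > a', or (a = a' and b > b'). Ranking the 6 terms shows the dominant one is 5 · n^4 · (log n)^3. Hence f(n) ∈ Θ(n^4 · (log n)^3).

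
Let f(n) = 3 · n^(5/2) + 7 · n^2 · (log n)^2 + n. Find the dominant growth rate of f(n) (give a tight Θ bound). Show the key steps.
f(n) ∈ Θ(n^(5/2))

Compare the terms by growth order. For large n, n^a · (log n)^b dominates n^a' · (log n)^b' iff a > a', or (a = a' and b > b'). Ranking the 3 terms shows the dominant one is 3 · n^(5/2). Hence f(n) ∈ Θ(n^(5/2)).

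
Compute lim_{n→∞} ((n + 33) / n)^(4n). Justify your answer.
lim = e^132

Rewrite as (1 + 33/n)^(4n). By the standard limit (1 + x/n)^n → e^x, we have (1 + 33/n)^n → e^33, and raising to the 4th power gives e^132.
More precisely, ln[(1 + 33/n)^(4n)] = 4n · ln(1 + 33/n) = 4n · (33/n + O(1/n^2)) = 132 + O(1/n) → 132.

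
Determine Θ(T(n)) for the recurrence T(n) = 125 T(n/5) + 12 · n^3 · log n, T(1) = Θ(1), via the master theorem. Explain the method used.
T(n) = Θ(n^3 · (log n)^2)

Here log_5 125 = 3 and f(n) = 12 · n^3 · log n = Θ(n^(log_5 125) · (log n)^1). This is the extended Case 2 of the master theorem (f matches the critical exponent up to log factors), giving T(n) = Θ(n^(log_5 125) · (log n)^(1+1)) = Θ(n^3 · (log n)^2).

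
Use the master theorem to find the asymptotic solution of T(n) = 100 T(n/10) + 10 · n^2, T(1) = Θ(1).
T(n) = Θ(n^2 log n)

log_10 100 = 2, and f(n) = 10 · n^2 = Θ(n^(log_10 100)). This is Case 2 of the master theorem: T(n) = Θ(f(n) · log n) = Θ(n^2 log n).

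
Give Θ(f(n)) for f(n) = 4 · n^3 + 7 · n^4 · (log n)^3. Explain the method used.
f(n) ∈ Θ(n^4 · (log n)^3)

Compare the terms by growth order. For large n, n^a · (log n)^b dominates n^a' · (log n)^b' iff a > a', or (a = a' and b > b'). Ranking the 2 terms shows the dominant one is 7 · n^4 · (log n)^3. Hence f(n) ∈ Θ(n^4 · (log n)^3).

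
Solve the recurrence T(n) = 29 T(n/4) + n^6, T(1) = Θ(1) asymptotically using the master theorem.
T(n) = Θ(n^6)

log_4 29 ≈ 2.429. f(n) = n^6 dominates n^(log_4 29) since 6 > 2.429, and the regularity condition a·f(n/b) = 29·(n/4)^6 = (29/4096)·n^6 ≤ c·f(n) holds with c = 29/4096 ≈ 0.00708 < 1. So this is Case 3: T(n) = Θ(f(n)) = Θ(n^6).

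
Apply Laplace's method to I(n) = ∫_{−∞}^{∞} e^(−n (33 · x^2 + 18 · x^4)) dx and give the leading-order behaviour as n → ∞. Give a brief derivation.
I(n) ~ sqrt(π/(33n))

φ(x) = 33 · x^2 + 18 · x^4 has its unique global minimum at x* = 0 (since φ'(x) = 66x + 72x^3 = 0 only at x = 0 for real x with both coefficients positive, and φ → ∞ as |x| → ∞). At x* = 0, φ(0) = 0 and φ''(0) = 66. Laplace's method then gives
  I(n) ~ sqrt(2π / (n · φ''(0))) · e^(−n φ(0)) = sqrt(2π / (66n)) = sqrt(π/(33n)).
The 18 · x^4 term contributes only at subleading order (an O(1/n) relative correction).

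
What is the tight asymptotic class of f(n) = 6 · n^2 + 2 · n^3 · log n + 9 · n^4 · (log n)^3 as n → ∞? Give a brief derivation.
f(n) ∈ Θ(n^4 · (log n)^3)

Compare the terms by growth order. For large n, n^a · (log n)^b dominates n^a' · (log n)^b' iff a > a', or (a = a' and b > b'). Ranking the 3 terms shows the dominant one is 9 · n^4 · (log n)^3. Hence f(n) ∈ Θ(n^4 · (log n)^3).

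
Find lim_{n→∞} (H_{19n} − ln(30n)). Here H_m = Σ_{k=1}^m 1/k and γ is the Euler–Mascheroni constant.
lim = ln(19/30) + γ

By Euler-Maclaurin, H_m = ln m + γ + O(1/m). So
  H_{19n} − ln(30n) = ln(19n) + γ − ln(30n) + O(1/n)
                       = ln(19/30) + γ + O(1/n).
Hence the limit is ln(19/30) + γ.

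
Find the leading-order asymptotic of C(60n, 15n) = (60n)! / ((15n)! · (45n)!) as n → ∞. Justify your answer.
C(60n, 15n) ~ (256/27)^(15n) · sqrt(2/(3π·15n))

Write N = 15n. Apply Stirling to each factorial:
  (4N)! ~ sqrt(2π·4N) · (4N/e)^(4N),
  N! ~ sqrt(2π N) · (N/e)^N,
  (3N)! ~ sqrt(2π·3N) · (3N/e)^(3N).
The exponential factors combine to (4N)^(4N) / (N^N · (3N)^(3N)) = 4^(4N)/3^(3N) = (4^4/3^3)^N = (256/27)^N.
The square-root prefactors combine to sqrt(2π·4N) / (sqrt(2π N)·sqrt(2π·3N)) = sqrt(4 / (2π·3·N)) = sqrt(2/(3π·15n)).
Substituting N = 15n: C(60n, 15n) ~ (256/27)^(15n) · sqrt(2/(3π·15n)).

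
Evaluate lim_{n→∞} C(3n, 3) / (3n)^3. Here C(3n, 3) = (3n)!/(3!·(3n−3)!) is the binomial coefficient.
lim = 1/3! = 1/6

With N = 3n → ∞: C(N, 3) / N^3 = [N(N−1)…(N−2)] / (3! · N^3) = (1/3!) · 1 · (1 − 1/(3n)) · (1 − 2/(3n)). Each factor → 1 as N → ∞, so the limit is 1/3! = 1/6.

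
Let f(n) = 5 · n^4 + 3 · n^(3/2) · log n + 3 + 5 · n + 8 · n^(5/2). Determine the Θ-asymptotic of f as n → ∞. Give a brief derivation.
f(n) ∈ Θ(n^4)

Compare the terms by growth order. For large n, n^a · (log n)^b dominates n^a' · (log n)^b' iff a > a', or (a = a' and b > b'). Ranking the 5 terms shows the dominant one is 5 · n^4. Hence f(n) ∈ Θ(n^4).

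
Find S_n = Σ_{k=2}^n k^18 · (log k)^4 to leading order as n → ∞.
S_n ~ n^19 · (log n)^4 / 19

By integral comparison, S_n = ∫_1^n x^18 · (log x)^4 dx + O(n^18 · (log n)^4). For the integral, the leading term of ∫_1^n x^18 (log x)^4 dx is n^19/19 · (log n)^4 (by repeated integration by parts; each step lowers the log-exponent and produces a relatively O(1/log n) correction). Hence S_n ~ n^19 · (log n)^4 / 19.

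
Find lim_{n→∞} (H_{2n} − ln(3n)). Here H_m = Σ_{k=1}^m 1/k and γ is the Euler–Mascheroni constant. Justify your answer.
lim = ln(2/3) + γ

By Euler-Maclaurin, H_m = ln m + γ + O(1/m). So
  H_{2n} − ln(3n) = ln(2n) + γ − ln(3n) + O(1/n)
                       = ln(2/3) + γ + O(1/n).
Hence the limit is ln(2/3) + γ.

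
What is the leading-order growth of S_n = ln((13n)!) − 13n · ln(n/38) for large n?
S_n ~ 13n · (ln 494 − 1) + O(ln n)

Stirling: ln((13n)!) = 13n ln(13n) − 13n + O(ln n).
  S_n = 13n ln(13n) − 13n − 13n ln(n/38) + O(ln n)
      = 13n ln(13n) − 13n ln n + 13n ln 38 − 13n + O(ln n)
      = 13n ln 13 + 13n ln 38 − 13n + O(ln n)
      = 13n (ln 494 − 1) + O(ln n).
Numerically ln(494) − 1 ≈ 5.2025.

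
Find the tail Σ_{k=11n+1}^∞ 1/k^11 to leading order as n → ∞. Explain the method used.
Σ_{k>11n} 1/k^11 ~ 1/(10 · (11n)^10)

Compare to the integral: ∫_{11n}^∞ x^(−11) dx = [−x^(−10)/10]_{11n}^∞ = 1/((11−1)·(11n)^10). Euler-Maclaurin then gives
  Σ_{k>11n} 1/k^11 = ∫_{11n}^∞ dx/x^11 − 1/(2·(11n)^11) + O(1/(11n)^12).
(Equivalently this is ζ(11) − Σ_{k≤11n} 1/k^11.)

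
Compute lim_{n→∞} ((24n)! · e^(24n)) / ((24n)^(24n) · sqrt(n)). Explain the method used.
lim = sqrt(2π·24)

Stirling: (24n)! ~ sqrt(2π·24n) · (24n/e)^(24n). Hence
  (24n)! · e^(24n) / (24n)^(24n) ~ sqrt(2π·24n).
Dividing by sqrt(n): sqrt(2π·24n) / sqrt(n) = sqrt(2π·24) · n^((1−1)/2), so the limit is sqrt(2π·24).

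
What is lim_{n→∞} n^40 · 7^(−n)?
lim = 0

Exponentials with base > 1 dominate every fixed polynomial: for any fixed c, n^c / 7^n → 0 as n → ∞ (e.g. by the ratio test, or by writing 7^n = e^(n ln 7) and noting e^(n ln 7) / n^c → ∞). Hence n^40 · 7^(−n) = n^40 / 7^n → 0.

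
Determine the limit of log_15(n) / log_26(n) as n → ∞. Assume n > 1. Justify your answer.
lim = ln(26) / ln(15) = log_15(26)

Change of base: log_15(n) = ln n / ln 15 and log_26(n) = ln n / ln 26. The ratio is (ln n / ln 15) · (ln 26 / ln n) = ln 26 / ln 15, a constant independent of n. So the limit is ln 26 / ln 15 = log_15(26).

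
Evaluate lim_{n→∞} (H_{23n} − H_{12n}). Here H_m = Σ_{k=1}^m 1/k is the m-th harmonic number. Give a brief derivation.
lim = ln(23/12)

Euler-Maclaurin gives H_m = ln m + γ + 1/(2m) + O(1/m^2). The γ and O(1/m) terms cancel in the difference:
  H_{23n} − H_{12n} = ln(23n) − ln(12n) + O(1/n) = ln(23/12) + O(1/n).
Hence the limit is ln(23/12).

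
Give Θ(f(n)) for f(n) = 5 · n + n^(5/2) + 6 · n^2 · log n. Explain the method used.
f(n) ∈ Θ(n^(5/2))

Compare the terms by growth order. For large n, n^a · (log n)^b dominates n^a' · (log n)^b' iff a > a', or (a = a' and b > b'). Ranking the 3 terms shows the dominant one is n^(5/2). Hence f(n) ∈ Θ(n^(5/2)).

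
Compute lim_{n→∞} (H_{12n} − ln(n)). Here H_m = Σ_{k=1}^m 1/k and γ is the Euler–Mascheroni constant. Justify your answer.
lim = ln 12 + γ

By Euler-Maclaurin, H_m = ln m + γ + O(1/m). So
  H_{12n} − ln(n) = ln(12n) + γ − ln(n) + O(1/n)
                       = ln(12/1) + γ + O(1/n).
Hence the limit is ln(12/1) + γ.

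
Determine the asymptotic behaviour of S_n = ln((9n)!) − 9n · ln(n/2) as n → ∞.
S_n ~ 9n · (ln 18 − 1) + O(ln n)

Stirling: ln((9n)!) = 9n ln(9n) − 9n + O(ln n).
  S_n = 9n ln(9n) − 9n − 9n ln(n/2) + O(ln n)
      = 9n ln(9n) − 9n ln n + 9n ln 2 − 9n + O(ln n)
      = 9n ln 9 + 9n ln 2 − 9n + O(ln n)
      = 9n (ln 18 − 1) + O(ln n).
Numerically ln(18) − 1 ≈ 1.8904.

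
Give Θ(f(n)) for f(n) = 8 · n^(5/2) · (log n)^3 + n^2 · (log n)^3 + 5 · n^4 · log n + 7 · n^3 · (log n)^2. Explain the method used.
f(n) ∈ Θ(n^4 · log n)

Compare the terms by growth order. For large n, n^a · (log n)^b dominates n^a' · (log n)^b' iff a > a', or (a = a' and b > b'). Ranking the 4 terms shows the dominant one is 5 · n^4 · log n. Hence f(n) ∈ Θ(n^4 · log n).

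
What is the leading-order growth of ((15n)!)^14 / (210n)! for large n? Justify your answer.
((15n)!)^14/(210n)! ~ ((2π·15n)^(13/2) / sqrt(14)) · 14^(−14·15n)  →  0

Write N = 15n. Stirling: N! ~ sqrt(2π N)(N/e)^N and (14N)! ~ sqrt(2π·14N)·(14N/e)^(14N).
  (N!)^14/(14N)! ~ (2π N)^(14/2) (N/e)^(14N) / [sqrt(2π·14N) (14N/e)^(14N)]
     = (2π N)^(14/2) / sqrt(2π·14N) · (N/(14N))^(14N)
     = (2π N)^((14−1)/2) / sqrt(14) · 14^(−14N).
Since 14^14 > 1, the factor 14^(−14N) decays exponentially, so the ratio → 0. Substituting N = 15n gives the stated form.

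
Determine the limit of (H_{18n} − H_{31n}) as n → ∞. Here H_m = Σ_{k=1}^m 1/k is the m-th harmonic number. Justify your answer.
lim = ln(18/31)

Euler-Maclaurin gives H_m = ln m + γ + 1/(2m) + O(1/m^2). The γ and O(1/m) terms cancel in the difference:
  H_{18n} − H_{31n} = ln(18n) − ln(31n) + O(1/n) = ln(18/31) + O(1/n).
Hence the limit is ln(18/31).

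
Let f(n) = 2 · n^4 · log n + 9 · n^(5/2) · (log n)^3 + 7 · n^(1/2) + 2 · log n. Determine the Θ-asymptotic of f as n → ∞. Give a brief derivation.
f(n) ∈ Θ(n^4 · log n)

Compare the terms by growth order. For large n, n^a · (log n)^b dominates n^a' · (log n)^b' iff a > a', or (a = a' and b > b'). Ranking the 4 terms shows the dominant one is 2 · n^4 · log n. Hence f(n) ∈ Θ(n^4 · log n).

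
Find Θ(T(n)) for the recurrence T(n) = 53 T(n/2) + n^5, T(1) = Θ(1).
T(n) = Θ(n^(log_2 53))

Master theorem: compare f(n) = n^5 to n^(log_2 53) where log_2 53 ≈ 5.728. Since 5 < log_2 53, we have f(n) = O(n^(log_2 53 − ε)) for some ε > 0 — Case 1. Hence T(n) = Θ(n^(log_2 53)).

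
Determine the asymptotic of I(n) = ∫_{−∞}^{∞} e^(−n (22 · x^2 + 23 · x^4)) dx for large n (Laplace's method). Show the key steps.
I(n) ~ sqrt(π/(22n))

φ(x) = 22 · x^2 + 23 · x^4 has its unique global minimum at x* = 0 (since φ'(x) = 44x + 92x^3 = 0 only at x = 0 for real x with both coefficients positive, and φ → ∞ as |x| → ∞). At x* = 0, φ(0) = 0 and φ''(0) = 44. Laplace's method then gives
  I(n) ~ sqrt(2π / (n · φ''(0))) · e^(−n φ(0)) = sqrt(2π / (44n)) = sqrt(π/(22n)).
The 23 · x^4 term contributes only at subleading order (an O(1/n) relative correction).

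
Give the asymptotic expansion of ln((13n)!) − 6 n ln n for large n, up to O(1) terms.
ln((13n)!) − 6 n ln n = 7 n ln n + 13(ln 13 − 1) n + (1/2) ln(2π·13n) + O(1/n)

Stirling: ln((13n)!) = 13n ln(13n) − 13n + (1/2) ln(2π·13n) + O(1/n).
Expand 13n ln(13n) = 13n (ln n + ln 13) = 13n ln n + 13n ln 13.
Subtract 6n ln n: leading term is (13 − 6) n ln n = 7 n ln n. The next term is 13n ln 13 − 13n = 13(ln 13 − 1) n. Then the (1/2) ln(2π·13n) correction.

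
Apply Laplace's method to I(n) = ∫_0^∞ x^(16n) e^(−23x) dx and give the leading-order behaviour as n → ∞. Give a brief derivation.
I(n) ~ (sqrt(2π·16n) / 23) · (16n/(23e))^(16n)

Write the integrand as exp(16n ln x − 23x) and set f(x) = 16n ln x − 23x. Then f'(x) = 16n/x − 23 = 0 at x* = 16n/23, and f''(x*) = −16n/x*^2 = −23^2/(16n). Laplace's method (interior maximum) gives
  I(n) ~ e^(f(x*)) · sqrt(2π / |f''(x*)|)
        = exp(16n ln(16n/23) − 16n) · sqrt(2π · 16n / 23^2)
        = (16n/23)^(16n) e^(−16n) · sqrt(2π·16n) / 23
        = (sqrt(2π·16n) / 23) · (16n/(23e))^(16n).
This matches Γ(16n+1)/23^(16n+1) with Stirling applied to Γ.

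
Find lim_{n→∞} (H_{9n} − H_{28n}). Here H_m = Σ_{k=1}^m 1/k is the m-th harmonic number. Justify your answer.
lim = ln(9/28)

Euler-Maclaurin gives H_m = ln m + γ + 1/(2m) + O(1/m^2). The γ and O(1/m) terms cancel in the difference:
  H_{9n} − H_{28n} = ln(9n) − ln(28n) + O(1/n) = ln(9/28) + O(1/n).
Hence the limit is ln(9/28).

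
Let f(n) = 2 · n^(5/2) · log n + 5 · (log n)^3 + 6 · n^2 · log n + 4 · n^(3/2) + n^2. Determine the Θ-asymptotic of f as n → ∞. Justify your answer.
f(n) ∈ Θ(n^(5/2) · log n)

Compare the terms by growth order. For large n, n^a · (log n)^b dominates n^a' · (log n)^b' iff a > a', or (a = a' and b > b'). Ranking the 5 terms shows the dominant one is 2 · n^(5/2) · log n. Hence f(n) ∈ Θ(n^(5/2) · log n).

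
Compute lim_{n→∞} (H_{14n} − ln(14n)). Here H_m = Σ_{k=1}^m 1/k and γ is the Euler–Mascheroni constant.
lim = γ

By Euler-Maclaurin, H_m = ln m + γ + O(1/m). So
  H_{14n} − ln(14n) = ln(14n) + γ − ln(14n) + O(1/n)
                       = ln(14/14) + γ + O(1/n).
Hence the limit is γ (since ln 1 = 0).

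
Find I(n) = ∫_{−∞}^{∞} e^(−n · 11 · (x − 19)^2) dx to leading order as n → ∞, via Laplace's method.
I(n) = sqrt(π/(11n))

Here φ(x) = 11 · (x − 19)^2 has its unique minimum at x* = 19 with φ(x*) = 0 and φ''(x*) = 22. Laplace's method gives
  I(n) ~ e^(−n φ(x*)) · sqrt(2π / (n · φ''(x*))) = sqrt(2π / (22n)) = sqrt(π/(11n)).
This is exact: substituting u = (x − 19)·sqrt(11n) gives I(n) = (1/sqrt(11n)) ∫_{−∞}^{∞} e^(−u^2) du = sqrt(π/(11n)).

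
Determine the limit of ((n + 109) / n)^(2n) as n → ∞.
lim = e^218

Rewrite as (1 + 109/n)^(2n). By the standard limit (1 + x/n)^n → e^x, we have (1 + 109/n)^n → e^109, and raising to the 2nd power gives e^218.
More precisely, ln[(1 + 109/n)^(2n)] = 2n · ln(1 + 109/n) = 2n · (109/n + O(1/n^2)) = 218 + O(1/n) → 218.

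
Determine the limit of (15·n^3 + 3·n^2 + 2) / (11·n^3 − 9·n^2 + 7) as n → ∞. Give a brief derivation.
lim = 15/11

For large n the leading n^3 terms dominate both numerator and denominator. Dividing top and bottom by n^3, every other term tends to 0, leaving 15/11.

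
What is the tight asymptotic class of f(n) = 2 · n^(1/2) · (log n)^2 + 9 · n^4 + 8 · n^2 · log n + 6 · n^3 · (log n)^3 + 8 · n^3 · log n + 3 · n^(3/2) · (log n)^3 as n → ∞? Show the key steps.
f(n) ∈ Θ(n^4)

Compare the terms by growth order. For large n, n^a · (log n)^b dominates n^a' · (log n)^b' iff a > a', or (a = a' and b > b'). Ranking the 6 terms shows the dominant one is 9 · n^4. Hence f(n) ∈ Θ(n^4).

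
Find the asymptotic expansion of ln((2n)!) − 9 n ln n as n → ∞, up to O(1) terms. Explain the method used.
ln((2n)!) − 9 n ln n = −7 n ln n + 2(ln 2 − 1) n + (1/2) ln(2π·2n) + O(1/n)

Stirling: ln((2n)!) = 2n ln(2n) − 2n + (1/2) ln(2π·2n) + O(1/n).
Expand 2n ln(2n) = 2n (ln n + ln 2) = 2n ln n + 2n ln 2.
Subtract 9n ln n: leading term is (2 − 9) n ln n = −7 n ln n. The next term is 2n ln 2 − 2n = 2(ln 2 − 1) n. Then the (1/2) ln(2π·2n) correction.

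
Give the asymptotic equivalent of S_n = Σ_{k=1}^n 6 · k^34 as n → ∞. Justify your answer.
S_n ~ 6 · n^35 / 35

By integral comparison (Euler-Maclaurin), Σ_{k=1}^n 6 · k^34 = 6 · ∫_0^n x^34 dx + O(n^34) = 6 · n^35/35 + O(n^34). (Equivalently, Faulhaber's formula gives the same leading term.)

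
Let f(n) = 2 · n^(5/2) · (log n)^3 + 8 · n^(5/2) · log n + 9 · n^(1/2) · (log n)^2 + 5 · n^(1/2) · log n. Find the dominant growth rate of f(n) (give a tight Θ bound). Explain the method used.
f(n) ∈ Θ(n^(5/2) · (log n)^3)

Compare the terms by growth order. For large n, n^a · (log n)^b dominates n^a' · (log n)^b' iff a > a', or (a = a' and b > b'). Ranking the 4 terms shows the dominant one is 2 · n^(5/2) · (log n)^3. Hence f(n) ∈ Θ(n^(5/2) · (log n)^3).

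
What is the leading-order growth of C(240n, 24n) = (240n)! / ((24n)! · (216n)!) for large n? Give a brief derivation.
C(240n, 24n) ~ (10000000000/387420489)^(24n) · sqrt(5/(9π·24n))

Write N = 24n. Apply Stirling to each factorial:
  (10N)! ~ sqrt(2π·10N) · (10N/e)^(10N),
  N! ~ sqrt(2π N) · (N/e)^N,
  (9N)! ~ sqrt(2π·9N) · (9N/e)^(9N).
The exponential factors combine to (10N)^(10N) / (N^N · (9N)^(9N)) = 10^(10N)/9^(9N) = (10^10/9^9)^N = (10000000000/387420489)^N.
The square-root prefactors combine to sqrt(2π·10N) / (sqrt(2π N)·sqrt(2π·9N)) = sqrt(10 / (2π·9·N)) = sqrt(5/(9π·24n)).
Substituting N = 24n: C(240n, 24n) ~ (10000000000/387420489)^(24n) · sqrt(5/(9π·24n)).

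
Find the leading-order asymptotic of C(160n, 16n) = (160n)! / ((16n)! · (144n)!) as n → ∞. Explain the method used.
C(160n, 16n) ~ (10000000000/387420489)^(16n) · sqrt(5/(9π·16n))

Write N = 16n. Apply Stirling to each factorial:
  (10N)! ~ sqrt(2π·10N) · (10N/e)^(10N),
  N! ~ sqrt(2π N) · (N/e)^N,
  (9N)! ~ sqrt(2π·9N) · (9N/e)^(9N).
The exponential factors combine to (10N)^(10N) / (N^N · (9N)^(9N)) = 10^(10N)/9^(9N) = (10^10/9^9)^N = (10000000000/387420489)^N.
The square-root prefactors combine to sqrt(2π·10N) / (sqrt(2π N)·sqrt(2π·9N)) = sqrt(10 / (2π·9·N)) = sqrt(5/(9π·16n)).
Substituting N = 16n: C(160n, 16n) ~ (10000000000/387420489)^(16n) · sqrt(5/(9π·16n)).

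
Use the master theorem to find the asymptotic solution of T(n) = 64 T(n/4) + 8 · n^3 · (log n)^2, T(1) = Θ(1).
T(n) = Θ(n^3 · (log n)^3)

Here log_4 64 = 3 and f(n) = 8 · n^3 · (log n)^2 = Θ(n^(log_4 64) · (log n)^2). This is the extended Case 2 of the master theorem (f matches the critical exponent up to log factors), giving T(n) = Θ(n^(log_4 64) · (log n)^(2+1)) = Θ(n^3 · (log n)^3).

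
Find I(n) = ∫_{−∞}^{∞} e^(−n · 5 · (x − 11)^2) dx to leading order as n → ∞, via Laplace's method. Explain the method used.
I(n) = sqrt(π/(5n))

Here φ(x) = 5 · (x − 11)^2 has its unique minimum at x* = 11 with φ(x*) = 0 and φ''(x*) = 10. Laplace's method gives
  I(n) ~ e^(−n φ(x*)) · sqrt(2π / (n · φ''(x*))) = sqrt(2π / (10n)) = sqrt(π/(5n)).
This is exact: substituting u = (x − 11)·sqrt(5n) gives I(n) = (1/sqrt(5n)) ∫_{−∞}^{∞} e^(−u^2) du = sqrt(π/(5n)).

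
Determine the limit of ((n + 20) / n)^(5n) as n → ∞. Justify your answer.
lim = e^100

Rewrite as (1 + 20/n)^(5n). By the standard limit (1 + x/n)^n → e^x, we have (1 + 20/n)^n → e^20, and raising to the 5th power gives e^100.
More precisely, ln[(1 + 20/n)^(5n)] = 5n · ln(1 + 20/n) = 5n · (20/n + O(1/n^2)) = 100 + O(1/n) → 100.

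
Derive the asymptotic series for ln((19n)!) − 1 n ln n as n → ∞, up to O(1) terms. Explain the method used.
ln((19n)!) − 1 n ln n = 18 n ln n + 19(ln 19 − 1) n + (1/2) ln(2π·19n) + O(1/n)

Stirling: ln((19n)!) = 19n ln(19n) − 19n + (1/2) ln(2π·19n) + O(1/n).
Expand 19n ln(19n) = 19n (ln n + ln 19) = 19n ln n + 19n ln 19.
Subtract 1n ln n: leading term is (19 − 1) n ln n = 18 n ln n. The next term is 19n ln 19 − 19n = 19(ln 19 − 1) n. Then the (1/2) ln(2π·19n) correction.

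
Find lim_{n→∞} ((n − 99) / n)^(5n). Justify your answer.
lim = e^(−495)

Rewrite as (1 − 99/n)^(5n). By the standard limit (1 + x/n)^n → e^x, we have (1 − 99/n)^n → e^(−99), and raising to the 5th power gives e^(−495).
More precisely, ln[(1 − 99/n)^(5n)] = 5n · ln(1 − 99/n) = 5n · (-99/n + O(1/n^2)) = -495 + O(1/n) → -495.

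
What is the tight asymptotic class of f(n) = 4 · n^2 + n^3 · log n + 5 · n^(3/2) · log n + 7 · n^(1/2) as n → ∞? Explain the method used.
f(n) ∈ Θ(n^3 · log n)

Compare the terms by growth order. For large n, n^a · (log n)^b dominates n^a' · (log n)^b' iff a > a', or (a = a' and b > b'). Ranking the 4 terms shows the dominant one is n^3 · log n. Hence f(n) ∈ Θ(n^3 · log n).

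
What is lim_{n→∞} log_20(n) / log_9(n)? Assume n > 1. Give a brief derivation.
lim = ln(9) / ln(20) = log_20(9)

Change of base: log_20(n) = ln n / ln 20 and log_9(n) = ln n / ln 9. The ratio is (ln n / ln 20) · (ln 9 / ln n) = ln 9 / ln 20, a constant independent of n. So the limit is ln 9 / ln 20 = log_20(9).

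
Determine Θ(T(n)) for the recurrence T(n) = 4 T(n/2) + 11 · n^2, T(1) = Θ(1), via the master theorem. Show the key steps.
T(n) = Θ(n^2 log n)

log_2 4 = 2, and f(n) = 11 · n^2 = Θ(n^(log_2 4)). This is Case 2 of the master theorem: T(n) = Θ(f(n) · log n) = Θ(n^2 log n).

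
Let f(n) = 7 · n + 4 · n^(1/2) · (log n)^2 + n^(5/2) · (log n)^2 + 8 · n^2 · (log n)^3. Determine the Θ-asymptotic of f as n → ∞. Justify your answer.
f(n) ∈ Θ(n^(5/2) · (log n)^2)

Compare the terms by growth order. For large n, n^a · (log n)^b dominates n^a' · (log n)^b' iff a > a', or (a = a' and b > b'). Ranking the 4 terms shows the dominant one is n^(5/2) · (log n)^2. Hence f(n) ∈ Θ(n^(5/2) · (log n)^2).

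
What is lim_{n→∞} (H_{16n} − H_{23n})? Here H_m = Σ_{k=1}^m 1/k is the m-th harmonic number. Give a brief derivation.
lim = ln(16/23)

Euler-Maclaurin gives H_m = ln m + γ + 1/(2m) + O(1/m^2). The γ and O(1/m) terms cancel in the difference:
  H_{16n} − H_{23n} = ln(16n) − ln(23n) + O(1/n) = ln(16/23) + O(1/n).
Hence the limit is ln(16/23).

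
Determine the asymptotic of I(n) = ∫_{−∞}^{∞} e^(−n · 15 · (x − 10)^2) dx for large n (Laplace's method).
I(n) = sqrt(π/(15n))

Here φ(x) = 15 · (x − 10)^2 has its unique minimum at x* = 10 with φ(x*) = 0 and φ''(x*) = 30. Laplace's method gives
  I(n) ~ e^(−n φ(x*)) · sqrt(2π / (n · φ''(x*))) = sqrt(2π / (30n)) = sqrt(π/(15n)).
This is exact: substituting u = (x − 10)·sqrt(15n) gives I(n) = (1/sqrt(15n)) ∫_{−∞}^{∞} e^(−u^2) du = sqrt(π/(15n)).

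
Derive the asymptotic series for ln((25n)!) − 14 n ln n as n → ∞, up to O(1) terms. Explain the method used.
ln((25n)!) − 14 n ln n = 11 n ln n + 25(ln 25 − 1) n + (1/2) ln(2π·25n) + O(1/n)

Stirling: ln((25n)!) = 25n ln(25n) − 25n + (1/2) ln(2π·25n) + O(1/n).
Expand 25n ln(25n) = 25n (ln n + ln 25) = 25n ln n + 25n ln 25.
Subtract 14n ln n: leading term is (25 − 14) n ln n = 11 n ln n. The next term is 25n ln 25 − 25n = 25(ln 25 − 1) n. Then the (1/2) ln(2π·25n) correction.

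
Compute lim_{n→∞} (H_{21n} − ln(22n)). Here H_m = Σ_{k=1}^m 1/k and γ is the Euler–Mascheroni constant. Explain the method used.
lim = ln(21/22) + γ

By Euler-Maclaurin, H_m = ln m + γ + O(1/m). So
  H_{21n} − ln(22n) = ln(21n) + γ − ln(22n) + O(1/n)
                       = ln(21/22) + γ + O(1/n).
Hence the limit is ln(21/22) + γ.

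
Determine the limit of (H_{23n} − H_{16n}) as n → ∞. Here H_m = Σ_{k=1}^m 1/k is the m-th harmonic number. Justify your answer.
lim = ln(23/16)

Euler-Maclaurin gives H_m = ln m + γ + 1/(2m) + O(1/m^2). The γ and O(1/m) terms cancel in the difference:
  H_{23n} − H_{16n} = ln(23n) − ln(16n) + O(1/n) = ln(23/16) + O(1/n).
Hence the limit is ln(23/16).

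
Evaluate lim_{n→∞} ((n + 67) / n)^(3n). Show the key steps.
lim = e^201

Rewrite as (1 + 67/n)^(3n). By the standard limit (1 + x/n)^n → e^x, we have (1 + 67/n)^n → e^67, and raising to the 3rd power gives e^201.
More precisely, ln[(1 + 67/n)^(3n)] = 3n · ln(1 + 67/n) = 3n · (67/n + O(1/n^2)) = 201 + O(1/n) → 201.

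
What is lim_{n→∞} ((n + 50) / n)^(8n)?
lim = e^400

Rewrite as (1 + 50/n)^(8n). By the standard limit (1 + x/n)^n → e^x, we have (1 + 50/n)^n → e^50, and raising to the 8th power gives e^400.
More precisely, ln[(1 + 50/n)^(8n)] = 8n · ln(1 + 50/n) = 8n · (50/n + O(1/n^2)) = 400 + O(1/n) → 400.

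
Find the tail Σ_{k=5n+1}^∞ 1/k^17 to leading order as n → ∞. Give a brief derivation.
Σ_{k>5n} 1/k^17 ~ 1/(16 · (5n)^16)

Compare to the integral: ∫_{5n}^∞ x^(−17) dx = [−x^(−16)/16]_{5n}^∞ = 1/((17−1)·(5n)^16). Euler-Maclaurin then gives
  Σ_{k>5n} 1/k^17 = ∫_{5n}^∞ dx/x^17 − 1/(2·(5n)^17) + O(1/(5n)^18).
(Equivalently this is ζ(17) − Σ_{k≤5n} 1/k^17.)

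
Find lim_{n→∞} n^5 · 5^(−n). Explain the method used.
lim = 0

Exponentials with base > 1 dominate every fixed polynomial: for any fixed c, n^c / 5^n → 0 as n → ∞ (e.g. by the ratio test, or by writing 5^n = e^(n ln 5) and noting e^(n ln 5) / n^c → ∞). Hence n^5 · 5^(−n) = n^5 / 5^n → 0.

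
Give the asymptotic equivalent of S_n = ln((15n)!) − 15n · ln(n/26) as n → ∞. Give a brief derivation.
S_n ~ 15n · (ln 390 − 1) + O(ln n)

Stirling: ln((15n)!) = 15n ln(15n) − 15n + O(ln n).
  S_n = 15n ln(15n) − 15n − 15n ln(n/26) + O(ln n)
      = 15n ln(15n) − 15n ln n + 15n ln 26 − 15n + O(ln n)
      = 15n ln 15 + 15n ln 26 − 15n + O(ln n)
      = 15n (ln 390 − 1) + O(ln n).
Numerically ln(390) − 1 ≈ 4.9661.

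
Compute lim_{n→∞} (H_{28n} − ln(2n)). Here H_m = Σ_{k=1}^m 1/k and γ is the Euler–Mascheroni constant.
lim = ln 14 + γ

By Euler-Maclaurin, H_m = ln m + γ + O(1/m). So
  H_{28n} − ln(2n) = ln(28n) + γ − ln(2n) + O(1/n)
                       = ln(28/2) + γ + O(1/n).
Hence the limit is ln(28/2) + γ (= ln 14).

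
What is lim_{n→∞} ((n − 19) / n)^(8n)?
lim = e^(−152)

Rewrite as (1 − 19/n)^(8n). By the standard limit (1 + x/n)^n → e^x, we have (1 − 19/n)^n → e^(−19), and raising to the 8th power gives e^(−152).
More precisely, ln[(1 − 19/n)^(8n)] = 8n · ln(1 − 19/n) = 8n · (-19/n + O(1/n^2)) = -152 + O(1/n) → -152.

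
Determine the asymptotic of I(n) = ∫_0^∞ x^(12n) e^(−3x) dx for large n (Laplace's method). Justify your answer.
I(n) ~ (sqrt(2π·12n) / 3) · (12n/(3e))^(12n)

Write the integrand as exp(12n ln x − 3x) and set f(x) = 12n ln x − 3x. Then f'(x) = 12n/x − 3 = 0 at x* = 12n/3, and f''(x*) = −12n/x*^2 = −3^2/(12n). Laplace's method (interior maximum) gives
  I(n) ~ e^(f(x*)) · sqrt(2π / |f''(x*)|)
        = exp(12n ln(12n/3) − 12n) · sqrt(2π · 12n / 3^2)
        = (12n/3)^(12n) e^(−12n) · sqrt(2π·12n) / 3
        = (sqrt(2π·12n) / 3) · (12n/(3e))^(12n).
This matches Γ(12n+1)/3^(12n+1) with Stirling applied to Γ.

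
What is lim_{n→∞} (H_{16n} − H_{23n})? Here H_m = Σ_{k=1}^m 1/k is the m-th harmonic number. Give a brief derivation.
lim = ln(16/23)

Euler-Maclaurin gives H_m = ln m + γ + 1/(2m) + O(1/m^2). The γ and O(1/m) terms cancel in the difference:
  H_{16n} − H_{23n} = ln(16n) − ln(23n) + O(1/n) = ln(16/23) + O(1/n).
Hence the limit is ln(16/23).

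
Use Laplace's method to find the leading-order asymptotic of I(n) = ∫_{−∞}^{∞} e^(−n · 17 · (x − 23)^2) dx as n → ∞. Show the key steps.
I(n) = sqrt(π/(17n))

Here φ(x) = 17 · (x − 23)^2 has its unique minimum at x* = 23 with φ(x*) = 0 and φ''(x*) = 34. Laplace's method gives
  I(n) ~ e^(−n φ(x*)) · sqrt(2π / (n · φ''(x*))) = sqrt(2π / (34n)) = sqrt(π/(17n)).
This is exact: substituting u = (x − 23)·sqrt(17n) gives I(n) = (1/sqrt(17n)) ∫_{−∞}^{∞} e^(−u^2) du = sqrt(π/(17n)).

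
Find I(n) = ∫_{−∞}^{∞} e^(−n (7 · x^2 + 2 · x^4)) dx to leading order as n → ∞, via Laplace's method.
I(n) ~ sqrt(π/(7n))

φ(x) = 7 · x^2 + 2 · x^4 has its unique global minimum at x* = 0 (since φ'(x) = 14x + 8x^3 = 0 only at x = 0 for real x with both coefficients positive, and φ → ∞ as |x| → ∞). At x* = 0, φ(0) = 0 and φ''(0) = 14. Laplace's method then gives
  I(n) ~ sqrt(2π / (n · φ''(0))) · e^(−n φ(0)) = sqrt(2π / (14n)) = sqrt(π/(7n)).
The 2 · x^4 term contributes only at subleading order (an O(1/n) relative correction).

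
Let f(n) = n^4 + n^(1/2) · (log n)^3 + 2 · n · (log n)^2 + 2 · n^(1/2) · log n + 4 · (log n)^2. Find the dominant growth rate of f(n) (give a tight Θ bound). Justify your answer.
f(n) ∈ Θ(n^4)

Compare the terms by growth order. For large n, n^a · (log n)^b dominates n^a' · (log n)^b' iff a > a', or (a = a' and b > b'). Ranking the 5 terms shows the dominant one is n^4. Hence f(n) ∈ Θ(n^4).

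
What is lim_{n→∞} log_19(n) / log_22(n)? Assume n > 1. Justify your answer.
lim = ln(22) / ln(19) = log_19(22)

Change of base: log_19(n) = ln n / ln 19 and log_22(n) = ln n / ln 22. The ratio is (ln n / ln 19) · (ln 22 / ln n) = ln 22 / ln 19, a constant independent of n. So the limit is ln 22 / ln 19 = log_19(22).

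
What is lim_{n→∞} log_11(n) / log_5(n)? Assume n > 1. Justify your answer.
lim = ln(5) / ln(11) = log_11(5)

Change of base: log_11(n) = ln n / ln 11 and log_5(n) = ln n / ln 5. The ratio is (ln n / ln 11) · (ln 5 / ln n) = ln 5 / ln 11, a constant independent of n. So the limit is ln 5 / ln 11 = log_11(5).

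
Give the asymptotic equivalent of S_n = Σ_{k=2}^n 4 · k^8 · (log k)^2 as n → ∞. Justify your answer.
S_n ~ 4 · n^9 · (log n)^2 / 9

By integral comparison, S_n = ∫_1^n 4 · x^8 · (log x)^2 dx + O(n^8 · (log n)^2). For the integral, the leading term of ∫_1^n x^8 (log x)^2 dx is n^9/9 · (log n)^2 (by repeated integration by parts; each step lowers the log-exponent and produces a relatively O(1/log n) correction). Hence S_n ~ 4 · n^9 · (log n)^2 / 9.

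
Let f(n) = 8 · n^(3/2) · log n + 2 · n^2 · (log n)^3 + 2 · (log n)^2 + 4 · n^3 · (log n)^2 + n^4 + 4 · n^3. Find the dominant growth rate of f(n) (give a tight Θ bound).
f(n) ∈ Θ(n^4)

Compare the terms by growth order. For large n, n^a · (log n)^b dominates n^a' · (log n)^b' iff a > a', or (a = a' and b > b'). Ranking the 6 terms shows the dominant one is n^4. Hence f(n) ∈ Θ(n^4).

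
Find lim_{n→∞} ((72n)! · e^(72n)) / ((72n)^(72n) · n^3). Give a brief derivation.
lim = 0

Stirling: (72n)! ~ sqrt(2π·72n) · (72n/e)^(72n). Hence
  (72n)! · e^(72n) / (72n)^(72n) ~ sqrt(2π·72n).
Dividing by n^3: sqrt(2π·72n) / n^3 = sqrt(2π·72) · n^((1−6)/2), so the expression behaves like sqrt(2π·72) · n^((1−6)/2) → 0.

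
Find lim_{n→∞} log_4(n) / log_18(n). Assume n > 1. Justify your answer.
lim = ln(18) / ln(4) = log_4(18)

Change of base: log_4(n) = ln n / ln 4 and log_18(n) = ln n / ln 18. The ratio is (ln n / ln 4) · (ln 18 / ln n) = ln 18 / ln 4, a constant independent of n. So the limit is ln 18 / ln 4 = log_4(18).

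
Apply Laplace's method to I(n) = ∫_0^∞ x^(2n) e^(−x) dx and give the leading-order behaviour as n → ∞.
I(n) ~ sqrt(2π·2n) · (2n/e)^(2n)

Write the integrand as exp(2n ln x − x) and set f(x) = 2n ln x − x. Then f'(x) = 2n/x − 1 = 0 at x* = 2n, and f''(x*) = −2n/x*^2 = −1/(2n). Laplace's method (interior maximum) gives
  I(n) ~ e^(f(x*)) · sqrt(2π / |f''(x*)|)
        = exp(2n ln(2n) − 2n) · sqrt(2π · 2n)
        = (2n)^(2n) e^(−2n) · sqrt(2π·2n)
        = sqrt(2π·2n) · (2n/e)^(2n).
This matches Γ(2n+1) with Stirling applied to Γ.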